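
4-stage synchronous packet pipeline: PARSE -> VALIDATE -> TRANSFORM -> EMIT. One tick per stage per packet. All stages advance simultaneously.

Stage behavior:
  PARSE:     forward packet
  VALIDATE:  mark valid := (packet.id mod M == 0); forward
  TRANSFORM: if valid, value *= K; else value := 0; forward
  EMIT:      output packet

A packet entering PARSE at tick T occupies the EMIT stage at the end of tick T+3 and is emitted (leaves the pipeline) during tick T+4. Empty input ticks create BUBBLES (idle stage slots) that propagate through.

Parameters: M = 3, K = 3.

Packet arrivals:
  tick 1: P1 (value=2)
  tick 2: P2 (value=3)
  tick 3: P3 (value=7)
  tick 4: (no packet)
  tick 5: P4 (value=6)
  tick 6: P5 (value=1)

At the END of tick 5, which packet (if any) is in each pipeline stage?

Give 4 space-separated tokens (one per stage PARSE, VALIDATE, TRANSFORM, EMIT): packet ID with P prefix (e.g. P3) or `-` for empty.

Answer: P4 - P3 P2

Derivation:
Tick 1: [PARSE:P1(v=2,ok=F), VALIDATE:-, TRANSFORM:-, EMIT:-] out:-; in:P1
Tick 2: [PARSE:P2(v=3,ok=F), VALIDATE:P1(v=2,ok=F), TRANSFORM:-, EMIT:-] out:-; in:P2
Tick 3: [PARSE:P3(v=7,ok=F), VALIDATE:P2(v=3,ok=F), TRANSFORM:P1(v=0,ok=F), EMIT:-] out:-; in:P3
Tick 4: [PARSE:-, VALIDATE:P3(v=7,ok=T), TRANSFORM:P2(v=0,ok=F), EMIT:P1(v=0,ok=F)] out:-; in:-
Tick 5: [PARSE:P4(v=6,ok=F), VALIDATE:-, TRANSFORM:P3(v=21,ok=T), EMIT:P2(v=0,ok=F)] out:P1(v=0); in:P4
At end of tick 5: ['P4', '-', 'P3', 'P2']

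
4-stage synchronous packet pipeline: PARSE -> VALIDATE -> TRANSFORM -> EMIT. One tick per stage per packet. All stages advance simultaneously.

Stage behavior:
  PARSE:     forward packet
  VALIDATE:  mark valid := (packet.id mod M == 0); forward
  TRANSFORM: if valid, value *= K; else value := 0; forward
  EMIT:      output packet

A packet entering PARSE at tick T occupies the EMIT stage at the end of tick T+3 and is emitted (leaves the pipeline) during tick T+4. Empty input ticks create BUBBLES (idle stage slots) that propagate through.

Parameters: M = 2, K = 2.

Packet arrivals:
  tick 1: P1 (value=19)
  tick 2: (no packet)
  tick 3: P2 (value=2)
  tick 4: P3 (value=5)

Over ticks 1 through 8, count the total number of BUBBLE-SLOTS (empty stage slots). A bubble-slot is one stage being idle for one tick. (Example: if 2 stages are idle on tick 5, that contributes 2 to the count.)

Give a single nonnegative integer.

Tick 1: [PARSE:P1(v=19,ok=F), VALIDATE:-, TRANSFORM:-, EMIT:-] out:-; bubbles=3
Tick 2: [PARSE:-, VALIDATE:P1(v=19,ok=F), TRANSFORM:-, EMIT:-] out:-; bubbles=3
Tick 3: [PARSE:P2(v=2,ok=F), VALIDATE:-, TRANSFORM:P1(v=0,ok=F), EMIT:-] out:-; bubbles=2
Tick 4: [PARSE:P3(v=5,ok=F), VALIDATE:P2(v=2,ok=T), TRANSFORM:-, EMIT:P1(v=0,ok=F)] out:-; bubbles=1
Tick 5: [PARSE:-, VALIDATE:P3(v=5,ok=F), TRANSFORM:P2(v=4,ok=T), EMIT:-] out:P1(v=0); bubbles=2
Tick 6: [PARSE:-, VALIDATE:-, TRANSFORM:P3(v=0,ok=F), EMIT:P2(v=4,ok=T)] out:-; bubbles=2
Tick 7: [PARSE:-, VALIDATE:-, TRANSFORM:-, EMIT:P3(v=0,ok=F)] out:P2(v=4); bubbles=3
Tick 8: [PARSE:-, VALIDATE:-, TRANSFORM:-, EMIT:-] out:P3(v=0); bubbles=4
Total bubble-slots: 20

Answer: 20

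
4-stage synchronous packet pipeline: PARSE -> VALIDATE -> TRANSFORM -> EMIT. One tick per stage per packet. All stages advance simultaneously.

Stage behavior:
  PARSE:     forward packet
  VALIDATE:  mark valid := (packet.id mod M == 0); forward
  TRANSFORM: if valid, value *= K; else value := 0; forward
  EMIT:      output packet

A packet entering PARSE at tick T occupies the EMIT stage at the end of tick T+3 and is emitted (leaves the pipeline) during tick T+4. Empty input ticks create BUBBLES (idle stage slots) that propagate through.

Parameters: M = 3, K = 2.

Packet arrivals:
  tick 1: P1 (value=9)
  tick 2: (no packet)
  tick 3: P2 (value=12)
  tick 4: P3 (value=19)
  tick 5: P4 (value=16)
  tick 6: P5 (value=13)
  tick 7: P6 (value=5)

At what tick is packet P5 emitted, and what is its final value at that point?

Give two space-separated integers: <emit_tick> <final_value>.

Answer: 10 0

Derivation:
Tick 1: [PARSE:P1(v=9,ok=F), VALIDATE:-, TRANSFORM:-, EMIT:-] out:-; in:P1
Tick 2: [PARSE:-, VALIDATE:P1(v=9,ok=F), TRANSFORM:-, EMIT:-] out:-; in:-
Tick 3: [PARSE:P2(v=12,ok=F), VALIDATE:-, TRANSFORM:P1(v=0,ok=F), EMIT:-] out:-; in:P2
Tick 4: [PARSE:P3(v=19,ok=F), VALIDATE:P2(v=12,ok=F), TRANSFORM:-, EMIT:P1(v=0,ok=F)] out:-; in:P3
Tick 5: [PARSE:P4(v=16,ok=F), VALIDATE:P3(v=19,ok=T), TRANSFORM:P2(v=0,ok=F), EMIT:-] out:P1(v=0); in:P4
Tick 6: [PARSE:P5(v=13,ok=F), VALIDATE:P4(v=16,ok=F), TRANSFORM:P3(v=38,ok=T), EMIT:P2(v=0,ok=F)] out:-; in:P5
Tick 7: [PARSE:P6(v=5,ok=F), VALIDATE:P5(v=13,ok=F), TRANSFORM:P4(v=0,ok=F), EMIT:P3(v=38,ok=T)] out:P2(v=0); in:P6
Tick 8: [PARSE:-, VALIDATE:P6(v=5,ok=T), TRANSFORM:P5(v=0,ok=F), EMIT:P4(v=0,ok=F)] out:P3(v=38); in:-
Tick 9: [PARSE:-, VALIDATE:-, TRANSFORM:P6(v=10,ok=T), EMIT:P5(v=0,ok=F)] out:P4(v=0); in:-
Tick 10: [PARSE:-, VALIDATE:-, TRANSFORM:-, EMIT:P6(v=10,ok=T)] out:P5(v=0); in:-
Tick 11: [PARSE:-, VALIDATE:-, TRANSFORM:-, EMIT:-] out:P6(v=10); in:-
P5: arrives tick 6, valid=False (id=5, id%3=2), emit tick 10, final value 0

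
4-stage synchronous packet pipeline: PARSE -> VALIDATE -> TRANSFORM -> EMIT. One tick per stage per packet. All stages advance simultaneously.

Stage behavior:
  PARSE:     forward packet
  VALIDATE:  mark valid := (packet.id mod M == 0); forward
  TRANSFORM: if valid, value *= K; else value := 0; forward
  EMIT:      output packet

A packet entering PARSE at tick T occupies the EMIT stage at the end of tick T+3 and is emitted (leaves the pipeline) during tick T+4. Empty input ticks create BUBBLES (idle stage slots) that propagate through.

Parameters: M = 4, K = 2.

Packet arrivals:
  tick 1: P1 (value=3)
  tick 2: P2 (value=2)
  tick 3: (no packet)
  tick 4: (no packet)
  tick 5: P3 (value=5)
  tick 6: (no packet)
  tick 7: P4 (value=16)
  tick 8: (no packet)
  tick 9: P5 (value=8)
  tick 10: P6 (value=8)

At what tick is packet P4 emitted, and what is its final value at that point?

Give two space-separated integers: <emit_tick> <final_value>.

Tick 1: [PARSE:P1(v=3,ok=F), VALIDATE:-, TRANSFORM:-, EMIT:-] out:-; in:P1
Tick 2: [PARSE:P2(v=2,ok=F), VALIDATE:P1(v=3,ok=F), TRANSFORM:-, EMIT:-] out:-; in:P2
Tick 3: [PARSE:-, VALIDATE:P2(v=2,ok=F), TRANSFORM:P1(v=0,ok=F), EMIT:-] out:-; in:-
Tick 4: [PARSE:-, VALIDATE:-, TRANSFORM:P2(v=0,ok=F), EMIT:P1(v=0,ok=F)] out:-; in:-
Tick 5: [PARSE:P3(v=5,ok=F), VALIDATE:-, TRANSFORM:-, EMIT:P2(v=0,ok=F)] out:P1(v=0); in:P3
Tick 6: [PARSE:-, VALIDATE:P3(v=5,ok=F), TRANSFORM:-, EMIT:-] out:P2(v=0); in:-
Tick 7: [PARSE:P4(v=16,ok=F), VALIDATE:-, TRANSFORM:P3(v=0,ok=F), EMIT:-] out:-; in:P4
Tick 8: [PARSE:-, VALIDATE:P4(v=16,ok=T), TRANSFORM:-, EMIT:P3(v=0,ok=F)] out:-; in:-
Tick 9: [PARSE:P5(v=8,ok=F), VALIDATE:-, TRANSFORM:P4(v=32,ok=T), EMIT:-] out:P3(v=0); in:P5
Tick 10: [PARSE:P6(v=8,ok=F), VALIDATE:P5(v=8,ok=F), TRANSFORM:-, EMIT:P4(v=32,ok=T)] out:-; in:P6
Tick 11: [PARSE:-, VALIDATE:P6(v=8,ok=F), TRANSFORM:P5(v=0,ok=F), EMIT:-] out:P4(v=32); in:-
Tick 12: [PARSE:-, VALIDATE:-, TRANSFORM:P6(v=0,ok=F), EMIT:P5(v=0,ok=F)] out:-; in:-
Tick 13: [PARSE:-, VALIDATE:-, TRANSFORM:-, EMIT:P6(v=0,ok=F)] out:P5(v=0); in:-
Tick 14: [PARSE:-, VALIDATE:-, TRANSFORM:-, EMIT:-] out:P6(v=0); in:-
P4: arrives tick 7, valid=True (id=4, id%4=0), emit tick 11, final value 32

Answer: 11 32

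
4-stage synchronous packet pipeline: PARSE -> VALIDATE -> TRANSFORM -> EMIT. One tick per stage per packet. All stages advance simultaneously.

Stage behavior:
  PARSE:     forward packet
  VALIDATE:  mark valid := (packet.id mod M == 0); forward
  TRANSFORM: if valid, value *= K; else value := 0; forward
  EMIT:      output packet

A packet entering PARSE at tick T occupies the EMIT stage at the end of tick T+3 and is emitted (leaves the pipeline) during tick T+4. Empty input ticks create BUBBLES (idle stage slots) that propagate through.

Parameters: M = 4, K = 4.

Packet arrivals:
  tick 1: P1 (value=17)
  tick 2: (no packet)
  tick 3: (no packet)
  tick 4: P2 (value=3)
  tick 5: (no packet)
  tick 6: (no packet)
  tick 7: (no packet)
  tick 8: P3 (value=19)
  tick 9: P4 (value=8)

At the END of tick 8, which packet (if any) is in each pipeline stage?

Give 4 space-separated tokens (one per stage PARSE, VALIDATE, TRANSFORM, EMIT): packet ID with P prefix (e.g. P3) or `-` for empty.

Answer: P3 - - -

Derivation:
Tick 1: [PARSE:P1(v=17,ok=F), VALIDATE:-, TRANSFORM:-, EMIT:-] out:-; in:P1
Tick 2: [PARSE:-, VALIDATE:P1(v=17,ok=F), TRANSFORM:-, EMIT:-] out:-; in:-
Tick 3: [PARSE:-, VALIDATE:-, TRANSFORM:P1(v=0,ok=F), EMIT:-] out:-; in:-
Tick 4: [PARSE:P2(v=3,ok=F), VALIDATE:-, TRANSFORM:-, EMIT:P1(v=0,ok=F)] out:-; in:P2
Tick 5: [PARSE:-, VALIDATE:P2(v=3,ok=F), TRANSFORM:-, EMIT:-] out:P1(v=0); in:-
Tick 6: [PARSE:-, VALIDATE:-, TRANSFORM:P2(v=0,ok=F), EMIT:-] out:-; in:-
Tick 7: [PARSE:-, VALIDATE:-, TRANSFORM:-, EMIT:P2(v=0,ok=F)] out:-; in:-
Tick 8: [PARSE:P3(v=19,ok=F), VALIDATE:-, TRANSFORM:-, EMIT:-] out:P2(v=0); in:P3
At end of tick 8: ['P3', '-', '-', '-']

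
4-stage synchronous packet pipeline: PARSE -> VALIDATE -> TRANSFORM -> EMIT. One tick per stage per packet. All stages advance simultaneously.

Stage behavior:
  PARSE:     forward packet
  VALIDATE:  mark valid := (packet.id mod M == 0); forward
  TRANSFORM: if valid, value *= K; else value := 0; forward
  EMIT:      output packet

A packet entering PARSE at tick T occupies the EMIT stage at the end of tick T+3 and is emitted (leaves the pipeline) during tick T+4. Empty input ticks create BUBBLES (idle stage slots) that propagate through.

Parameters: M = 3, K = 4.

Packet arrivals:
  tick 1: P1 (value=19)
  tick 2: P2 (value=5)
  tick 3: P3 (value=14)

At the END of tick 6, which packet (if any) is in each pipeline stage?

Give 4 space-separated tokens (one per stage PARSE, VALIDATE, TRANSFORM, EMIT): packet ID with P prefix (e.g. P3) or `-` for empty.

Answer: - - - P3

Derivation:
Tick 1: [PARSE:P1(v=19,ok=F), VALIDATE:-, TRANSFORM:-, EMIT:-] out:-; in:P1
Tick 2: [PARSE:P2(v=5,ok=F), VALIDATE:P1(v=19,ok=F), TRANSFORM:-, EMIT:-] out:-; in:P2
Tick 3: [PARSE:P3(v=14,ok=F), VALIDATE:P2(v=5,ok=F), TRANSFORM:P1(v=0,ok=F), EMIT:-] out:-; in:P3
Tick 4: [PARSE:-, VALIDATE:P3(v=14,ok=T), TRANSFORM:P2(v=0,ok=F), EMIT:P1(v=0,ok=F)] out:-; in:-
Tick 5: [PARSE:-, VALIDATE:-, TRANSFORM:P3(v=56,ok=T), EMIT:P2(v=0,ok=F)] out:P1(v=0); in:-
Tick 6: [PARSE:-, VALIDATE:-, TRANSFORM:-, EMIT:P3(v=56,ok=T)] out:P2(v=0); in:-
At end of tick 6: ['-', '-', '-', 'P3']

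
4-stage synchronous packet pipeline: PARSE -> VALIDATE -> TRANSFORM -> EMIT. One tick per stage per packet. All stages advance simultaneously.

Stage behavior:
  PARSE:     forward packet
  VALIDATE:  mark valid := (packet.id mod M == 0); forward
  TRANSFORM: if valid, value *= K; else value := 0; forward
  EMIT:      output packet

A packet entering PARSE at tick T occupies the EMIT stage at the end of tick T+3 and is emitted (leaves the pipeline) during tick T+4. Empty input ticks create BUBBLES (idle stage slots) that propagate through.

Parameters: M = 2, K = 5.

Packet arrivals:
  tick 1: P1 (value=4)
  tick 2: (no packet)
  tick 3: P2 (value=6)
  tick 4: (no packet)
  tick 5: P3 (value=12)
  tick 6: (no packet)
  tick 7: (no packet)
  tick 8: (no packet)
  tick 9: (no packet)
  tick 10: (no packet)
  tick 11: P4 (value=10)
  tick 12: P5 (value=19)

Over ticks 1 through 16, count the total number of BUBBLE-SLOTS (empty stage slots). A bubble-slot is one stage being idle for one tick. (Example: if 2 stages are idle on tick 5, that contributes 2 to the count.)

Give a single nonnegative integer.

Tick 1: [PARSE:P1(v=4,ok=F), VALIDATE:-, TRANSFORM:-, EMIT:-] out:-; bubbles=3
Tick 2: [PARSE:-, VALIDATE:P1(v=4,ok=F), TRANSFORM:-, EMIT:-] out:-; bubbles=3
Tick 3: [PARSE:P2(v=6,ok=F), VALIDATE:-, TRANSFORM:P1(v=0,ok=F), EMIT:-] out:-; bubbles=2
Tick 4: [PARSE:-, VALIDATE:P2(v=6,ok=T), TRANSFORM:-, EMIT:P1(v=0,ok=F)] out:-; bubbles=2
Tick 5: [PARSE:P3(v=12,ok=F), VALIDATE:-, TRANSFORM:P2(v=30,ok=T), EMIT:-] out:P1(v=0); bubbles=2
Tick 6: [PARSE:-, VALIDATE:P3(v=12,ok=F), TRANSFORM:-, EMIT:P2(v=30,ok=T)] out:-; bubbles=2
Tick 7: [PARSE:-, VALIDATE:-, TRANSFORM:P3(v=0,ok=F), EMIT:-] out:P2(v=30); bubbles=3
Tick 8: [PARSE:-, VALIDATE:-, TRANSFORM:-, EMIT:P3(v=0,ok=F)] out:-; bubbles=3
Tick 9: [PARSE:-, VALIDATE:-, TRANSFORM:-, EMIT:-] out:P3(v=0); bubbles=4
Tick 10: [PARSE:-, VALIDATE:-, TRANSFORM:-, EMIT:-] out:-; bubbles=4
Tick 11: [PARSE:P4(v=10,ok=F), VALIDATE:-, TRANSFORM:-, EMIT:-] out:-; bubbles=3
Tick 12: [PARSE:P5(v=19,ok=F), VALIDATE:P4(v=10,ok=T), TRANSFORM:-, EMIT:-] out:-; bubbles=2
Tick 13: [PARSE:-, VALIDATE:P5(v=19,ok=F), TRANSFORM:P4(v=50,ok=T), EMIT:-] out:-; bubbles=2
Tick 14: [PARSE:-, VALIDATE:-, TRANSFORM:P5(v=0,ok=F), EMIT:P4(v=50,ok=T)] out:-; bubbles=2
Tick 15: [PARSE:-, VALIDATE:-, TRANSFORM:-, EMIT:P5(v=0,ok=F)] out:P4(v=50); bubbles=3
Tick 16: [PARSE:-, VALIDATE:-, TRANSFORM:-, EMIT:-] out:P5(v=0); bubbles=4
Total bubble-slots: 44

Answer: 44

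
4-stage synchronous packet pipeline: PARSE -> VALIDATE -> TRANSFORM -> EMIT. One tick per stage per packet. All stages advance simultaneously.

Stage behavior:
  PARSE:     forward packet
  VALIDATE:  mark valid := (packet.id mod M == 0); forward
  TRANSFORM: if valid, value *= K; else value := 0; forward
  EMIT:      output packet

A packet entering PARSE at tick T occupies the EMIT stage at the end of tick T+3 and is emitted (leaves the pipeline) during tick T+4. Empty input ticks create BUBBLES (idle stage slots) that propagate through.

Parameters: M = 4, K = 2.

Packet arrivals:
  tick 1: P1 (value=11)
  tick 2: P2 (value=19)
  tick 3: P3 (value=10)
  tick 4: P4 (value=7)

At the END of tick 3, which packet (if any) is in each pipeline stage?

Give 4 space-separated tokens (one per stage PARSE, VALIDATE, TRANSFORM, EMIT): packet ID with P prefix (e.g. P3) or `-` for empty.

Answer: P3 P2 P1 -

Derivation:
Tick 1: [PARSE:P1(v=11,ok=F), VALIDATE:-, TRANSFORM:-, EMIT:-] out:-; in:P1
Tick 2: [PARSE:P2(v=19,ok=F), VALIDATE:P1(v=11,ok=F), TRANSFORM:-, EMIT:-] out:-; in:P2
Tick 3: [PARSE:P3(v=10,ok=F), VALIDATE:P2(v=19,ok=F), TRANSFORM:P1(v=0,ok=F), EMIT:-] out:-; in:P3
At end of tick 3: ['P3', 'P2', 'P1', '-']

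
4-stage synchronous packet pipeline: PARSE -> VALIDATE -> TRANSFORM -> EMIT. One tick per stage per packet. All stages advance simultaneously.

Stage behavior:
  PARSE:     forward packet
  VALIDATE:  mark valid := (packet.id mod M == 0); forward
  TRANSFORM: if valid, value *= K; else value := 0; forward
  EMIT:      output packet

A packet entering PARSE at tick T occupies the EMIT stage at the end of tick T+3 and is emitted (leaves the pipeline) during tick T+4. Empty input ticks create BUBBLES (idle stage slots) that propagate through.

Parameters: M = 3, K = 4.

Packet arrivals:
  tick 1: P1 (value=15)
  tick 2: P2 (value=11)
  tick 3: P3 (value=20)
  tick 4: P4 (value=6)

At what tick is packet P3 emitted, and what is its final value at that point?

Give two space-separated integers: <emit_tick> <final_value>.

Tick 1: [PARSE:P1(v=15,ok=F), VALIDATE:-, TRANSFORM:-, EMIT:-] out:-; in:P1
Tick 2: [PARSE:P2(v=11,ok=F), VALIDATE:P1(v=15,ok=F), TRANSFORM:-, EMIT:-] out:-; in:P2
Tick 3: [PARSE:P3(v=20,ok=F), VALIDATE:P2(v=11,ok=F), TRANSFORM:P1(v=0,ok=F), EMIT:-] out:-; in:P3
Tick 4: [PARSE:P4(v=6,ok=F), VALIDATE:P3(v=20,ok=T), TRANSFORM:P2(v=0,ok=F), EMIT:P1(v=0,ok=F)] out:-; in:P4
Tick 5: [PARSE:-, VALIDATE:P4(v=6,ok=F), TRANSFORM:P3(v=80,ok=T), EMIT:P2(v=0,ok=F)] out:P1(v=0); in:-
Tick 6: [PARSE:-, VALIDATE:-, TRANSFORM:P4(v=0,ok=F), EMIT:P3(v=80,ok=T)] out:P2(v=0); in:-
Tick 7: [PARSE:-, VALIDATE:-, TRANSFORM:-, EMIT:P4(v=0,ok=F)] out:P3(v=80); in:-
Tick 8: [PARSE:-, VALIDATE:-, TRANSFORM:-, EMIT:-] out:P4(v=0); in:-
P3: arrives tick 3, valid=True (id=3, id%3=0), emit tick 7, final value 80

Answer: 7 80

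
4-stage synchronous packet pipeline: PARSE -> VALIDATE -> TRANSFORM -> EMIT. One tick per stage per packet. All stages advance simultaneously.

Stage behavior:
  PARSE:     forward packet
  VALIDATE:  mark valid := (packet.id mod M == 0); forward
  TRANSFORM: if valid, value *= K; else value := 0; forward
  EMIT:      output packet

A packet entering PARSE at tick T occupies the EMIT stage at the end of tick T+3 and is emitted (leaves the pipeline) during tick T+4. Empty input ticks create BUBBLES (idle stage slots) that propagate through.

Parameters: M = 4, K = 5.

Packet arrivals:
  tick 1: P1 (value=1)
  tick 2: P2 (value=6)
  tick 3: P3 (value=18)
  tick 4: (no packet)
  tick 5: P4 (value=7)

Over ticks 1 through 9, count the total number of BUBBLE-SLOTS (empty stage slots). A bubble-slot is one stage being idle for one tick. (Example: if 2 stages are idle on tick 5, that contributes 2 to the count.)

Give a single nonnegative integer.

Answer: 20

Derivation:
Tick 1: [PARSE:P1(v=1,ok=F), VALIDATE:-, TRANSFORM:-, EMIT:-] out:-; bubbles=3
Tick 2: [PARSE:P2(v=6,ok=F), VALIDATE:P1(v=1,ok=F), TRANSFORM:-, EMIT:-] out:-; bubbles=2
Tick 3: [PARSE:P3(v=18,ok=F), VALIDATE:P2(v=6,ok=F), TRANSFORM:P1(v=0,ok=F), EMIT:-] out:-; bubbles=1
Tick 4: [PARSE:-, VALIDATE:P3(v=18,ok=F), TRANSFORM:P2(v=0,ok=F), EMIT:P1(v=0,ok=F)] out:-; bubbles=1
Tick 5: [PARSE:P4(v=7,ok=F), VALIDATE:-, TRANSFORM:P3(v=0,ok=F), EMIT:P2(v=0,ok=F)] out:P1(v=0); bubbles=1
Tick 6: [PARSE:-, VALIDATE:P4(v=7,ok=T), TRANSFORM:-, EMIT:P3(v=0,ok=F)] out:P2(v=0); bubbles=2
Tick 7: [PARSE:-, VALIDATE:-, TRANSFORM:P4(v=35,ok=T), EMIT:-] out:P3(v=0); bubbles=3
Tick 8: [PARSE:-, VALIDATE:-, TRANSFORM:-, EMIT:P4(v=35,ok=T)] out:-; bubbles=3
Tick 9: [PARSE:-, VALIDATE:-, TRANSFORM:-, EMIT:-] out:P4(v=35); bubbles=4
Total bubble-slots: 20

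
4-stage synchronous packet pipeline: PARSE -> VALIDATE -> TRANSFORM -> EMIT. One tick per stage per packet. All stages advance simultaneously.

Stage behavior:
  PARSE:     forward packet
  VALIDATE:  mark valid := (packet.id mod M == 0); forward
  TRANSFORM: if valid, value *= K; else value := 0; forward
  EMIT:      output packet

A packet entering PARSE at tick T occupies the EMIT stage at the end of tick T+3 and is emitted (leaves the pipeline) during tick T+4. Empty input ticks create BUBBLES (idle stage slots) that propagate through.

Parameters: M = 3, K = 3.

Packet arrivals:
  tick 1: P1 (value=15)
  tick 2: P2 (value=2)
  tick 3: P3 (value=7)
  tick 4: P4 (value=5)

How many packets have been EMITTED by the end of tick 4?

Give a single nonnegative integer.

Tick 1: [PARSE:P1(v=15,ok=F), VALIDATE:-, TRANSFORM:-, EMIT:-] out:-; in:P1
Tick 2: [PARSE:P2(v=2,ok=F), VALIDATE:P1(v=15,ok=F), TRANSFORM:-, EMIT:-] out:-; in:P2
Tick 3: [PARSE:P3(v=7,ok=F), VALIDATE:P2(v=2,ok=F), TRANSFORM:P1(v=0,ok=F), EMIT:-] out:-; in:P3
Tick 4: [PARSE:P4(v=5,ok=F), VALIDATE:P3(v=7,ok=T), TRANSFORM:P2(v=0,ok=F), EMIT:P1(v=0,ok=F)] out:-; in:P4
Emitted by tick 4: []

Answer: 0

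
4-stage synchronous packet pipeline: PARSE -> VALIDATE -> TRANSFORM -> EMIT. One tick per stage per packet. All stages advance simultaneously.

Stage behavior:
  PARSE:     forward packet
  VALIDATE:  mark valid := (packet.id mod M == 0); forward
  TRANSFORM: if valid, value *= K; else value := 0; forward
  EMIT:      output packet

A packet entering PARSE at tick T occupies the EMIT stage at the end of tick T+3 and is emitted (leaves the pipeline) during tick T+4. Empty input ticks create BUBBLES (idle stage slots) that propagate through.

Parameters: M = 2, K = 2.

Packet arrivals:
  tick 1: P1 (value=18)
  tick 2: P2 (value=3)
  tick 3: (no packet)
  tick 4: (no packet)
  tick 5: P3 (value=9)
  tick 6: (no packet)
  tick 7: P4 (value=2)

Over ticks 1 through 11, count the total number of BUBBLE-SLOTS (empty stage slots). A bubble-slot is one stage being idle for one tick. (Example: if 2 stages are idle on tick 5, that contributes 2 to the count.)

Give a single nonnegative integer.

Answer: 28

Derivation:
Tick 1: [PARSE:P1(v=18,ok=F), VALIDATE:-, TRANSFORM:-, EMIT:-] out:-; bubbles=3
Tick 2: [PARSE:P2(v=3,ok=F), VALIDATE:P1(v=18,ok=F), TRANSFORM:-, EMIT:-] out:-; bubbles=2
Tick 3: [PARSE:-, VALIDATE:P2(v=3,ok=T), TRANSFORM:P1(v=0,ok=F), EMIT:-] out:-; bubbles=2
Tick 4: [PARSE:-, VALIDATE:-, TRANSFORM:P2(v=6,ok=T), EMIT:P1(v=0,ok=F)] out:-; bubbles=2
Tick 5: [PARSE:P3(v=9,ok=F), VALIDATE:-, TRANSFORM:-, EMIT:P2(v=6,ok=T)] out:P1(v=0); bubbles=2
Tick 6: [PARSE:-, VALIDATE:P3(v=9,ok=F), TRANSFORM:-, EMIT:-] out:P2(v=6); bubbles=3
Tick 7: [PARSE:P4(v=2,ok=F), VALIDATE:-, TRANSFORM:P3(v=0,ok=F), EMIT:-] out:-; bubbles=2
Tick 8: [PARSE:-, VALIDATE:P4(v=2,ok=T), TRANSFORM:-, EMIT:P3(v=0,ok=F)] out:-; bubbles=2
Tick 9: [PARSE:-, VALIDATE:-, TRANSFORM:P4(v=4,ok=T), EMIT:-] out:P3(v=0); bubbles=3
Tick 10: [PARSE:-, VALIDATE:-, TRANSFORM:-, EMIT:P4(v=4,ok=T)] out:-; bubbles=3
Tick 11: [PARSE:-, VALIDATE:-, TRANSFORM:-, EMIT:-] out:P4(v=4); bubbles=4
Total bubble-slots: 28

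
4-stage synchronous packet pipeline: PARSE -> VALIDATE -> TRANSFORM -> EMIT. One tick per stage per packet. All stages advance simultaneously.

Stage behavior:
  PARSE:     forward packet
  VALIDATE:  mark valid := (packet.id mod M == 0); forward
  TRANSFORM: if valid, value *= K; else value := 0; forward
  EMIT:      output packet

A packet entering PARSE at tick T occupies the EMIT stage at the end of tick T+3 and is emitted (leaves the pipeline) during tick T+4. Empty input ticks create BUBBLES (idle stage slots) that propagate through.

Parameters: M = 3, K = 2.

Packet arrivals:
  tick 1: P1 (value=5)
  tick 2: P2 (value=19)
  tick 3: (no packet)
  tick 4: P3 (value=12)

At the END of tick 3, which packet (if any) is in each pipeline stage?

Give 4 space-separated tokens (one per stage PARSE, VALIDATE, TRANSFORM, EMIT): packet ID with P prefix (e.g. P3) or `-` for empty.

Tick 1: [PARSE:P1(v=5,ok=F), VALIDATE:-, TRANSFORM:-, EMIT:-] out:-; in:P1
Tick 2: [PARSE:P2(v=19,ok=F), VALIDATE:P1(v=5,ok=F), TRANSFORM:-, EMIT:-] out:-; in:P2
Tick 3: [PARSE:-, VALIDATE:P2(v=19,ok=F), TRANSFORM:P1(v=0,ok=F), EMIT:-] out:-; in:-
At end of tick 3: ['-', 'P2', 'P1', '-']

Answer: - P2 P1 -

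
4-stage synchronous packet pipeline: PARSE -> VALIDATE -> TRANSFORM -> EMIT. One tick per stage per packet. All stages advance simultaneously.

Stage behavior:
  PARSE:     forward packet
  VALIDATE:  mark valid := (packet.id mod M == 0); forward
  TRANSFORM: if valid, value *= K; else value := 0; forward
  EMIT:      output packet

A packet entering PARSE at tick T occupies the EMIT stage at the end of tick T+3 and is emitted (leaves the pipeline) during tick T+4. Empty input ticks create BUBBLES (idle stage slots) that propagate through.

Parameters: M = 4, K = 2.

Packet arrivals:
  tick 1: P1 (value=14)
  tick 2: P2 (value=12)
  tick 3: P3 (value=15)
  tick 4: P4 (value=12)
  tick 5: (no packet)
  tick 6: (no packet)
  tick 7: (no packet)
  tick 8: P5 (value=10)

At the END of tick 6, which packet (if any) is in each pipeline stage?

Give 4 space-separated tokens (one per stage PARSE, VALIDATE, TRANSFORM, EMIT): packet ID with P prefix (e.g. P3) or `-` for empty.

Tick 1: [PARSE:P1(v=14,ok=F), VALIDATE:-, TRANSFORM:-, EMIT:-] out:-; in:P1
Tick 2: [PARSE:P2(v=12,ok=F), VALIDATE:P1(v=14,ok=F), TRANSFORM:-, EMIT:-] out:-; in:P2
Tick 3: [PARSE:P3(v=15,ok=F), VALIDATE:P2(v=12,ok=F), TRANSFORM:P1(v=0,ok=F), EMIT:-] out:-; in:P3
Tick 4: [PARSE:P4(v=12,ok=F), VALIDATE:P3(v=15,ok=F), TRANSFORM:P2(v=0,ok=F), EMIT:P1(v=0,ok=F)] out:-; in:P4
Tick 5: [PARSE:-, VALIDATE:P4(v=12,ok=T), TRANSFORM:P3(v=0,ok=F), EMIT:P2(v=0,ok=F)] out:P1(v=0); in:-
Tick 6: [PARSE:-, VALIDATE:-, TRANSFORM:P4(v=24,ok=T), EMIT:P3(v=0,ok=F)] out:P2(v=0); in:-
At end of tick 6: ['-', '-', 'P4', 'P3']

Answer: - - P4 P3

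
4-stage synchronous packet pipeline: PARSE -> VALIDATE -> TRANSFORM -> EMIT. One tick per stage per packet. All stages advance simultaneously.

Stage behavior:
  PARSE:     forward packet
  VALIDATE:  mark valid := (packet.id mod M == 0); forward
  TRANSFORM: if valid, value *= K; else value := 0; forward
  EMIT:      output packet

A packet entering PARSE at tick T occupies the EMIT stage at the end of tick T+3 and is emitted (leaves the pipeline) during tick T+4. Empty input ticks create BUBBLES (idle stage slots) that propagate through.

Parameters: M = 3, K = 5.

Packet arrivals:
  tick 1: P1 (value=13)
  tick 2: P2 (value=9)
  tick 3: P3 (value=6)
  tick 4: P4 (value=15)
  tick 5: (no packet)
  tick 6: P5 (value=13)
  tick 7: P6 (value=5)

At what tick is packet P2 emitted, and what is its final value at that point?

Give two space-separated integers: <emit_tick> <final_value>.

Tick 1: [PARSE:P1(v=13,ok=F), VALIDATE:-, TRANSFORM:-, EMIT:-] out:-; in:P1
Tick 2: [PARSE:P2(v=9,ok=F), VALIDATE:P1(v=13,ok=F), TRANSFORM:-, EMIT:-] out:-; in:P2
Tick 3: [PARSE:P3(v=6,ok=F), VALIDATE:P2(v=9,ok=F), TRANSFORM:P1(v=0,ok=F), EMIT:-] out:-; in:P3
Tick 4: [PARSE:P4(v=15,ok=F), VALIDATE:P3(v=6,ok=T), TRANSFORM:P2(v=0,ok=F), EMIT:P1(v=0,ok=F)] out:-; in:P4
Tick 5: [PARSE:-, VALIDATE:P4(v=15,ok=F), TRANSFORM:P3(v=30,ok=T), EMIT:P2(v=0,ok=F)] out:P1(v=0); in:-
Tick 6: [PARSE:P5(v=13,ok=F), VALIDATE:-, TRANSFORM:P4(v=0,ok=F), EMIT:P3(v=30,ok=T)] out:P2(v=0); in:P5
Tick 7: [PARSE:P6(v=5,ok=F), VALIDATE:P5(v=13,ok=F), TRANSFORM:-, EMIT:P4(v=0,ok=F)] out:P3(v=30); in:P6
Tick 8: [PARSE:-, VALIDATE:P6(v=5,ok=T), TRANSFORM:P5(v=0,ok=F), EMIT:-] out:P4(v=0); in:-
Tick 9: [PARSE:-, VALIDATE:-, TRANSFORM:P6(v=25,ok=T), EMIT:P5(v=0,ok=F)] out:-; in:-
Tick 10: [PARSE:-, VALIDATE:-, TRANSFORM:-, EMIT:P6(v=25,ok=T)] out:P5(v=0); in:-
Tick 11: [PARSE:-, VALIDATE:-, TRANSFORM:-, EMIT:-] out:P6(v=25); in:-
P2: arrives tick 2, valid=False (id=2, id%3=2), emit tick 6, final value 0

Answer: 6 0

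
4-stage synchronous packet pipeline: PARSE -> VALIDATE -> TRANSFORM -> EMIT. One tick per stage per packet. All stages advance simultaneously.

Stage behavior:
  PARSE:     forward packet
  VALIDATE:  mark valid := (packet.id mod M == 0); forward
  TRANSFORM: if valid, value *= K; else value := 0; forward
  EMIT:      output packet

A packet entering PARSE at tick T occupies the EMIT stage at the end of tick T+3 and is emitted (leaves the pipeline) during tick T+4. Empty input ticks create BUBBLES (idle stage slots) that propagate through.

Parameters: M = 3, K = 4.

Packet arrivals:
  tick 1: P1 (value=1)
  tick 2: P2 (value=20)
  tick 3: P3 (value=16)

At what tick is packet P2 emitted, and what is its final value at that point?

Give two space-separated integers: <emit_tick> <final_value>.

Answer: 6 0

Derivation:
Tick 1: [PARSE:P1(v=1,ok=F), VALIDATE:-, TRANSFORM:-, EMIT:-] out:-; in:P1
Tick 2: [PARSE:P2(v=20,ok=F), VALIDATE:P1(v=1,ok=F), TRANSFORM:-, EMIT:-] out:-; in:P2
Tick 3: [PARSE:P3(v=16,ok=F), VALIDATE:P2(v=20,ok=F), TRANSFORM:P1(v=0,ok=F), EMIT:-] out:-; in:P3
Tick 4: [PARSE:-, VALIDATE:P3(v=16,ok=T), TRANSFORM:P2(v=0,ok=F), EMIT:P1(v=0,ok=F)] out:-; in:-
Tick 5: [PARSE:-, VALIDATE:-, TRANSFORM:P3(v=64,ok=T), EMIT:P2(v=0,ok=F)] out:P1(v=0); in:-
Tick 6: [PARSE:-, VALIDATE:-, TRANSFORM:-, EMIT:P3(v=64,ok=T)] out:P2(v=0); in:-
Tick 7: [PARSE:-, VALIDATE:-, TRANSFORM:-, EMIT:-] out:P3(v=64); in:-
P2: arrives tick 2, valid=False (id=2, id%3=2), emit tick 6, final value 0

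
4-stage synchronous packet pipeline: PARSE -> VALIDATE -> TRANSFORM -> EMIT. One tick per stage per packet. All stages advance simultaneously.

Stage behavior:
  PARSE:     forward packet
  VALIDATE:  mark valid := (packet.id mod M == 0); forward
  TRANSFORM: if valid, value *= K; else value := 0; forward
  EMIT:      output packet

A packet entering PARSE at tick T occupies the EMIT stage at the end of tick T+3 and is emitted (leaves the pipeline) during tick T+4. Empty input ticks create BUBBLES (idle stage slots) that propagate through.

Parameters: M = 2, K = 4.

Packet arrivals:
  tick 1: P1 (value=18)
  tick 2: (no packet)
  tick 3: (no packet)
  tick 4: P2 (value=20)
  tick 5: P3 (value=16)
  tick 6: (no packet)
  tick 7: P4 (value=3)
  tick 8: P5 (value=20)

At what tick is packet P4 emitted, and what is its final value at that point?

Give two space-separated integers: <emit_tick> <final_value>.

Tick 1: [PARSE:P1(v=18,ok=F), VALIDATE:-, TRANSFORM:-, EMIT:-] out:-; in:P1
Tick 2: [PARSE:-, VALIDATE:P1(v=18,ok=F), TRANSFORM:-, EMIT:-] out:-; in:-
Tick 3: [PARSE:-, VALIDATE:-, TRANSFORM:P1(v=0,ok=F), EMIT:-] out:-; in:-
Tick 4: [PARSE:P2(v=20,ok=F), VALIDATE:-, TRANSFORM:-, EMIT:P1(v=0,ok=F)] out:-; in:P2
Tick 5: [PARSE:P3(v=16,ok=F), VALIDATE:P2(v=20,ok=T), TRANSFORM:-, EMIT:-] out:P1(v=0); in:P3
Tick 6: [PARSE:-, VALIDATE:P3(v=16,ok=F), TRANSFORM:P2(v=80,ok=T), EMIT:-] out:-; in:-
Tick 7: [PARSE:P4(v=3,ok=F), VALIDATE:-, TRANSFORM:P3(v=0,ok=F), EMIT:P2(v=80,ok=T)] out:-; in:P4
Tick 8: [PARSE:P5(v=20,ok=F), VALIDATE:P4(v=3,ok=T), TRANSFORM:-, EMIT:P3(v=0,ok=F)] out:P2(v=80); in:P5
Tick 9: [PARSE:-, VALIDATE:P5(v=20,ok=F), TRANSFORM:P4(v=12,ok=T), EMIT:-] out:P3(v=0); in:-
Tick 10: [PARSE:-, VALIDATE:-, TRANSFORM:P5(v=0,ok=F), EMIT:P4(v=12,ok=T)] out:-; in:-
Tick 11: [PARSE:-, VALIDATE:-, TRANSFORM:-, EMIT:P5(v=0,ok=F)] out:P4(v=12); in:-
Tick 12: [PARSE:-, VALIDATE:-, TRANSFORM:-, EMIT:-] out:P5(v=0); in:-
P4: arrives tick 7, valid=True (id=4, id%2=0), emit tick 11, final value 12

Answer: 11 12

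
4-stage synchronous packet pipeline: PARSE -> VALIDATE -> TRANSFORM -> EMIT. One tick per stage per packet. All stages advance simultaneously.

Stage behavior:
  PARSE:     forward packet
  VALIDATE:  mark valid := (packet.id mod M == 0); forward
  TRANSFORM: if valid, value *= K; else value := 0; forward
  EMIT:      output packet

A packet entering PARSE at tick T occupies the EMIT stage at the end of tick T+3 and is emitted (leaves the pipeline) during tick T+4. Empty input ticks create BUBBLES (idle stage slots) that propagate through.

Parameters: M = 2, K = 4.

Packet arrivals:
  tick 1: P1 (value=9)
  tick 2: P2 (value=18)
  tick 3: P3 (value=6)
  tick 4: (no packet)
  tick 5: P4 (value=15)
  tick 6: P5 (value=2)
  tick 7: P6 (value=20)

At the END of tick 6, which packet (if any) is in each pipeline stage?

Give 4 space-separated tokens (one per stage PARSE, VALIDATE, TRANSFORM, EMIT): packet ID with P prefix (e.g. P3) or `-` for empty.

Tick 1: [PARSE:P1(v=9,ok=F), VALIDATE:-, TRANSFORM:-, EMIT:-] out:-; in:P1
Tick 2: [PARSE:P2(v=18,ok=F), VALIDATE:P1(v=9,ok=F), TRANSFORM:-, EMIT:-] out:-; in:P2
Tick 3: [PARSE:P3(v=6,ok=F), VALIDATE:P2(v=18,ok=T), TRANSFORM:P1(v=0,ok=F), EMIT:-] out:-; in:P3
Tick 4: [PARSE:-, VALIDATE:P3(v=6,ok=F), TRANSFORM:P2(v=72,ok=T), EMIT:P1(v=0,ok=F)] out:-; in:-
Tick 5: [PARSE:P4(v=15,ok=F), VALIDATE:-, TRANSFORM:P3(v=0,ok=F), EMIT:P2(v=72,ok=T)] out:P1(v=0); in:P4
Tick 6: [PARSE:P5(v=2,ok=F), VALIDATE:P4(v=15,ok=T), TRANSFORM:-, EMIT:P3(v=0,ok=F)] out:P2(v=72); in:P5
At end of tick 6: ['P5', 'P4', '-', 'P3']

Answer: P5 P4 - P3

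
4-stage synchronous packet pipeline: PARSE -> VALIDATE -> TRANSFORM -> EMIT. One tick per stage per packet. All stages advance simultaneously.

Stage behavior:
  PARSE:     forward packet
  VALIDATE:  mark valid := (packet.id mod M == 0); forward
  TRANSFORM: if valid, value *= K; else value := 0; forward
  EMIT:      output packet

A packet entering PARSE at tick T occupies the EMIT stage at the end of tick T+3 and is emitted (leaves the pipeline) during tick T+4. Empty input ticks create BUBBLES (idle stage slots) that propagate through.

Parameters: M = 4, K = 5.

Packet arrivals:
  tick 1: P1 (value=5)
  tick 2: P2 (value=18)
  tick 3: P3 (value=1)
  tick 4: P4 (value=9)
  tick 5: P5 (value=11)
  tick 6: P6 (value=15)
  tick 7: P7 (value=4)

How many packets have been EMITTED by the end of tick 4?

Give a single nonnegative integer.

Answer: 0

Derivation:
Tick 1: [PARSE:P1(v=5,ok=F), VALIDATE:-, TRANSFORM:-, EMIT:-] out:-; in:P1
Tick 2: [PARSE:P2(v=18,ok=F), VALIDATE:P1(v=5,ok=F), TRANSFORM:-, EMIT:-] out:-; in:P2
Tick 3: [PARSE:P3(v=1,ok=F), VALIDATE:P2(v=18,ok=F), TRANSFORM:P1(v=0,ok=F), EMIT:-] out:-; in:P3
Tick 4: [PARSE:P4(v=9,ok=F), VALIDATE:P3(v=1,ok=F), TRANSFORM:P2(v=0,ok=F), EMIT:P1(v=0,ok=F)] out:-; in:P4
Emitted by tick 4: []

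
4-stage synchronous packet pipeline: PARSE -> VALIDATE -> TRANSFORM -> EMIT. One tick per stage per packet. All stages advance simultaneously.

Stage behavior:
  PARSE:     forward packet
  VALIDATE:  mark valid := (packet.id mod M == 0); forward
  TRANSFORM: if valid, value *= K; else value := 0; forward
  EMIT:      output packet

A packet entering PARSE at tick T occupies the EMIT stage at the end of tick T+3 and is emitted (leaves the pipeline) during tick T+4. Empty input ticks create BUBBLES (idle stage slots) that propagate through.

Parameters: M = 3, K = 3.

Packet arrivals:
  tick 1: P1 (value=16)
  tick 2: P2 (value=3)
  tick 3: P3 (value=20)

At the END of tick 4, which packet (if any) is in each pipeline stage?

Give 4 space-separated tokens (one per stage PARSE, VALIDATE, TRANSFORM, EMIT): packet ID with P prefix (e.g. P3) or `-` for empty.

Tick 1: [PARSE:P1(v=16,ok=F), VALIDATE:-, TRANSFORM:-, EMIT:-] out:-; in:P1
Tick 2: [PARSE:P2(v=3,ok=F), VALIDATE:P1(v=16,ok=F), TRANSFORM:-, EMIT:-] out:-; in:P2
Tick 3: [PARSE:P3(v=20,ok=F), VALIDATE:P2(v=3,ok=F), TRANSFORM:P1(v=0,ok=F), EMIT:-] out:-; in:P3
Tick 4: [PARSE:-, VALIDATE:P3(v=20,ok=T), TRANSFORM:P2(v=0,ok=F), EMIT:P1(v=0,ok=F)] out:-; in:-
At end of tick 4: ['-', 'P3', 'P2', 'P1']

Answer: - P3 P2 P1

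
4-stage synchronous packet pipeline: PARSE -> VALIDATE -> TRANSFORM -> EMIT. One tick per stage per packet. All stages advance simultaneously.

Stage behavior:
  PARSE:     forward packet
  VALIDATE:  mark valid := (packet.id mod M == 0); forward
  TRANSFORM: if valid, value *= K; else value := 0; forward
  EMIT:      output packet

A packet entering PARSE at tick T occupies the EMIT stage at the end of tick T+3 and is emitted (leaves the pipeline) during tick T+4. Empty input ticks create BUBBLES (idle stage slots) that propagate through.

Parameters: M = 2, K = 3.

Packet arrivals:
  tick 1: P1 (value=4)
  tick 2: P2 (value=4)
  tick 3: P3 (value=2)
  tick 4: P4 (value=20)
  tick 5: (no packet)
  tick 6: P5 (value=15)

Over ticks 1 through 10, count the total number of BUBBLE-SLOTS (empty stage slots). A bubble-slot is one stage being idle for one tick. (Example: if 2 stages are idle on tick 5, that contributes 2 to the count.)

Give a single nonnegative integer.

Answer: 20

Derivation:
Tick 1: [PARSE:P1(v=4,ok=F), VALIDATE:-, TRANSFORM:-, EMIT:-] out:-; bubbles=3
Tick 2: [PARSE:P2(v=4,ok=F), VALIDATE:P1(v=4,ok=F), TRANSFORM:-, EMIT:-] out:-; bubbles=2
Tick 3: [PARSE:P3(v=2,ok=F), VALIDATE:P2(v=4,ok=T), TRANSFORM:P1(v=0,ok=F), EMIT:-] out:-; bubbles=1
Tick 4: [PARSE:P4(v=20,ok=F), VALIDATE:P3(v=2,ok=F), TRANSFORM:P2(v=12,ok=T), EMIT:P1(v=0,ok=F)] out:-; bubbles=0
Tick 5: [PARSE:-, VALIDATE:P4(v=20,ok=T), TRANSFORM:P3(v=0,ok=F), EMIT:P2(v=12,ok=T)] out:P1(v=0); bubbles=1
Tick 6: [PARSE:P5(v=15,ok=F), VALIDATE:-, TRANSFORM:P4(v=60,ok=T), EMIT:P3(v=0,ok=F)] out:P2(v=12); bubbles=1
Tick 7: [PARSE:-, VALIDATE:P5(v=15,ok=F), TRANSFORM:-, EMIT:P4(v=60,ok=T)] out:P3(v=0); bubbles=2
Tick 8: [PARSE:-, VALIDATE:-, TRANSFORM:P5(v=0,ok=F), EMIT:-] out:P4(v=60); bubbles=3
Tick 9: [PARSE:-, VALIDATE:-, TRANSFORM:-, EMIT:P5(v=0,ok=F)] out:-; bubbles=3
Tick 10: [PARSE:-, VALIDATE:-, TRANSFORM:-, EMIT:-] out:P5(v=0); bubbles=4
Total bubble-slots: 20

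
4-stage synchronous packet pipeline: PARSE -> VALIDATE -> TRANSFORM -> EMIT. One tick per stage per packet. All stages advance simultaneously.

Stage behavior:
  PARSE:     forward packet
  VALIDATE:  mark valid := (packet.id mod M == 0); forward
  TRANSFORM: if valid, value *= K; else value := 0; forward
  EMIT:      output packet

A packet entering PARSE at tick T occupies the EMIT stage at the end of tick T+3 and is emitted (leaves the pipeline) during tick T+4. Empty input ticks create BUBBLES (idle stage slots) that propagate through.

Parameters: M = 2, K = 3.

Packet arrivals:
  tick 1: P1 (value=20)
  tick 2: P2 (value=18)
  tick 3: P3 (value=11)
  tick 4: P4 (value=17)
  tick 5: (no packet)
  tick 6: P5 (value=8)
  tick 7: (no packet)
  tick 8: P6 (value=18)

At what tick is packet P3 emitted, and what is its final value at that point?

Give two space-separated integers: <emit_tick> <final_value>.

Tick 1: [PARSE:P1(v=20,ok=F), VALIDATE:-, TRANSFORM:-, EMIT:-] out:-; in:P1
Tick 2: [PARSE:P2(v=18,ok=F), VALIDATE:P1(v=20,ok=F), TRANSFORM:-, EMIT:-] out:-; in:P2
Tick 3: [PARSE:P3(v=11,ok=F), VALIDATE:P2(v=18,ok=T), TRANSFORM:P1(v=0,ok=F), EMIT:-] out:-; in:P3
Tick 4: [PARSE:P4(v=17,ok=F), VALIDATE:P3(v=11,ok=F), TRANSFORM:P2(v=54,ok=T), EMIT:P1(v=0,ok=F)] out:-; in:P4
Tick 5: [PARSE:-, VALIDATE:P4(v=17,ok=T), TRANSFORM:P3(v=0,ok=F), EMIT:P2(v=54,ok=T)] out:P1(v=0); in:-
Tick 6: [PARSE:P5(v=8,ok=F), VALIDATE:-, TRANSFORM:P4(v=51,ok=T), EMIT:P3(v=0,ok=F)] out:P2(v=54); in:P5
Tick 7: [PARSE:-, VALIDATE:P5(v=8,ok=F), TRANSFORM:-, EMIT:P4(v=51,ok=T)] out:P3(v=0); in:-
Tick 8: [PARSE:P6(v=18,ok=F), VALIDATE:-, TRANSFORM:P5(v=0,ok=F), EMIT:-] out:P4(v=51); in:P6
Tick 9: [PARSE:-, VALIDATE:P6(v=18,ok=T), TRANSFORM:-, EMIT:P5(v=0,ok=F)] out:-; in:-
Tick 10: [PARSE:-, VALIDATE:-, TRANSFORM:P6(v=54,ok=T), EMIT:-] out:P5(v=0); in:-
Tick 11: [PARSE:-, VALIDATE:-, TRANSFORM:-, EMIT:P6(v=54,ok=T)] out:-; in:-
Tick 12: [PARSE:-, VALIDATE:-, TRANSFORM:-, EMIT:-] out:P6(v=54); in:-
P3: arrives tick 3, valid=False (id=3, id%2=1), emit tick 7, final value 0

Answer: 7 0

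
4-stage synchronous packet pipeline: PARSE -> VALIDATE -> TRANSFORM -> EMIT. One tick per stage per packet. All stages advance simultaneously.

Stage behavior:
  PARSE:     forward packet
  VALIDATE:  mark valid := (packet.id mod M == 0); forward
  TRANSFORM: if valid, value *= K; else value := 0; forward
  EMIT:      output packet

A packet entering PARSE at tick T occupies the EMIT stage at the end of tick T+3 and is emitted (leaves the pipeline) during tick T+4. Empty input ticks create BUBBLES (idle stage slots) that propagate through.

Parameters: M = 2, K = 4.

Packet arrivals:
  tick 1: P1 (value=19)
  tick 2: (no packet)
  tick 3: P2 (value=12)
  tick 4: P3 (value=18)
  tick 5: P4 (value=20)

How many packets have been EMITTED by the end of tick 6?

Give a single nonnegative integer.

Tick 1: [PARSE:P1(v=19,ok=F), VALIDATE:-, TRANSFORM:-, EMIT:-] out:-; in:P1
Tick 2: [PARSE:-, VALIDATE:P1(v=19,ok=F), TRANSFORM:-, EMIT:-] out:-; in:-
Tick 3: [PARSE:P2(v=12,ok=F), VALIDATE:-, TRANSFORM:P1(v=0,ok=F), EMIT:-] out:-; in:P2
Tick 4: [PARSE:P3(v=18,ok=F), VALIDATE:P2(v=12,ok=T), TRANSFORM:-, EMIT:P1(v=0,ok=F)] out:-; in:P3
Tick 5: [PARSE:P4(v=20,ok=F), VALIDATE:P3(v=18,ok=F), TRANSFORM:P2(v=48,ok=T), EMIT:-] out:P1(v=0); in:P4
Tick 6: [PARSE:-, VALIDATE:P4(v=20,ok=T), TRANSFORM:P3(v=0,ok=F), EMIT:P2(v=48,ok=T)] out:-; in:-
Emitted by tick 6: ['P1']

Answer: 1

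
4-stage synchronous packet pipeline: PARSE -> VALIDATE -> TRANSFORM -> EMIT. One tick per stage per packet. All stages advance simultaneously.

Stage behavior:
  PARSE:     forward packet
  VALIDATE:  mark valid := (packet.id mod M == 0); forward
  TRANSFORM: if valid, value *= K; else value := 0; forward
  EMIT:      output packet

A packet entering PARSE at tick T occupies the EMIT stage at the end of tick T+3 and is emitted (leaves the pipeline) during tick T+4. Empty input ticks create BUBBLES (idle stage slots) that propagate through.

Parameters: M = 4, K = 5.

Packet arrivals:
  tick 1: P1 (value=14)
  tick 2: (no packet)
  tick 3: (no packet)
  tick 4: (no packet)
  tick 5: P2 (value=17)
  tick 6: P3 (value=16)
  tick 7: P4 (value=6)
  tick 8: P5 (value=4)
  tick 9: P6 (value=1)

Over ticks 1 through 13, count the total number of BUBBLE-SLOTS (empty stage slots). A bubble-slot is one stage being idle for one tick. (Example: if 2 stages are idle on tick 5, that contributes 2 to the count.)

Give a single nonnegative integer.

Answer: 28

Derivation:
Tick 1: [PARSE:P1(v=14,ok=F), VALIDATE:-, TRANSFORM:-, EMIT:-] out:-; bubbles=3
Tick 2: [PARSE:-, VALIDATE:P1(v=14,ok=F), TRANSFORM:-, EMIT:-] out:-; bubbles=3
Tick 3: [PARSE:-, VALIDATE:-, TRANSFORM:P1(v=0,ok=F), EMIT:-] out:-; bubbles=3
Tick 4: [PARSE:-, VALIDATE:-, TRANSFORM:-, EMIT:P1(v=0,ok=F)] out:-; bubbles=3
Tick 5: [PARSE:P2(v=17,ok=F), VALIDATE:-, TRANSFORM:-, EMIT:-] out:P1(v=0); bubbles=3
Tick 6: [PARSE:P3(v=16,ok=F), VALIDATE:P2(v=17,ok=F), TRANSFORM:-, EMIT:-] out:-; bubbles=2
Tick 7: [PARSE:P4(v=6,ok=F), VALIDATE:P3(v=16,ok=F), TRANSFORM:P2(v=0,ok=F), EMIT:-] out:-; bubbles=1
Tick 8: [PARSE:P5(v=4,ok=F), VALIDATE:P4(v=6,ok=T), TRANSFORM:P3(v=0,ok=F), EMIT:P2(v=0,ok=F)] out:-; bubbles=0
Tick 9: [PARSE:P6(v=1,ok=F), VALIDATE:P5(v=4,ok=F), TRANSFORM:P4(v=30,ok=T), EMIT:P3(v=0,ok=F)] out:P2(v=0); bubbles=0
Tick 10: [PARSE:-, VALIDATE:P6(v=1,ok=F), TRANSFORM:P5(v=0,ok=F), EMIT:P4(v=30,ok=T)] out:P3(v=0); bubbles=1
Tick 11: [PARSE:-, VALIDATE:-, TRANSFORM:P6(v=0,ok=F), EMIT:P5(v=0,ok=F)] out:P4(v=30); bubbles=2
Tick 12: [PARSE:-, VALIDATE:-, TRANSFORM:-, EMIT:P6(v=0,ok=F)] out:P5(v=0); bubbles=3
Tick 13: [PARSE:-, VALIDATE:-, TRANSFORM:-, EMIT:-] out:P6(v=0); bubbles=4
Total bubble-slots: 28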